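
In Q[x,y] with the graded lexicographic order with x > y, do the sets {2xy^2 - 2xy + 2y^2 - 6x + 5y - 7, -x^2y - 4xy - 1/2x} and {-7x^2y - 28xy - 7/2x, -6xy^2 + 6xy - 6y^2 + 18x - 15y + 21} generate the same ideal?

Equality of ideals is decidable: compute both reduced Gröbner bases (unique for the ordering) and check whether they agree.
Buchberger on the first generating set:
f_1 = 2xy^2 - 2xy + 2y^2 - 6x + 5y - 7, LT = xy^2.
f_2 = -x^2y - 4xy - 1/2x, LT = x^2y.

S(f_1,f_2): lcm = x^2y^2. S = -x^2y - 3xy^2 - 3x^2 + 2xy - 7/2x.
  leading term x^2y: subtract (1)·f_2 from -x^2y - 3xy^2 - 3x^2 + 2xy - 7/2x → -3xy^2 - 3x^2 + 6xy - 3x
  leading term xy^2: subtract (-3/2)·f_1 from -3xy^2 - 3x^2 + 6xy - 3x → -3x^2 + 3xy + 3y^2 - 12x + 15/2y - 21/2
  leading term x^2: no divisor's leading term divides it; move -3x^2 to the remainder.
  leading term xy: no divisor's leading term divides it; move 3xy to the remainder.
  leading term y^2: no divisor's leading term divides it; move 3y^2 to the remainder.
  leading term x: no divisor's leading term divides it; move -12x to the remainder.
  leading term y: no divisor's leading term divides it; move 15/2y to the remainder.
  leading term 1: no divisor's leading term divides it; move -21/2 to the remainder.
  remainder -3x^2 + 3xy + 3y^2 - 12x + 15/2y - 21/2 ≠ 0; add g_3 = -3x^2 + 3xy + 3y^2 - 12x + 15/2y - 21/2 to the basis.

S(f_1,g_3): lcm = x^2y^2. S = xy^3 + y^4 - x^2y - 3xy^2 + 5/2y^3 - 3x^2 + 5/2xy - 7/2y^2 - 7/2x.
  leading term xy^3: subtract (1/2y)·f_1 from xy^3 + y^4 - x^2y - 3xy^2 + 5/2y^3 - 3x^2 + 5/2xy - 7/2y^2 - 7/2x → y^4 - x^2y - 2xy^2 + 3/2y^3 - 3x^2 + 11/2xy - 6y^2 - 7/2x + 7/2y
  leading term y^4: no divisor's leading term divides it; move y^4 to the remainder.
  leading term x^2y: subtract (1)·f_2 from -x^2y - 2xy^2 + 3/2y^3 - 3x^2 + 11/2xy - 6y^2 - 7/2x + 7/2y → -2xy^2 + 3/2y^3 - 3x^2 + 19/2xy - 6y^2 - 3x + 7/2y
  leading term xy^2: subtract (-1)·f_1 from -2xy^2 + 3/2y^3 - 3x^2 + 19/2xy - 6y^2 - 3x + 7/2y → 3/2y^3 - 3x^2 + 15/2xy - 4y^2 - 9x + 17/2y - 7
  leading term y^3: no divisor's leading term divides it; move 3/2y^3 to the remainder.
  leading term x^2: subtract (1)·g_3 from -3x^2 + 15/2xy - 4y^2 - 9x + 17/2y - 7 → 9/2xy - 7y^2 + 3x + y + 7/2
  leading term xy: no divisor's leading term divides it; move 9/2xy to the remainder.
  leading term y^2: no divisor's leading term divides it; move -7y^2 to the remainder.
  leading term x: no divisor's leading term divides it; move 3x to the remainder.
  leading term y: no divisor's leading term divides it; move y to the remainder.
  leading term 1: no divisor's leading term divides it; move 7/2 to the remainder.
  remainder y^4 + 3/2y^3 + 9/2xy - 7y^2 + 3x + y + 7/2 ≠ 0; add g_4 = y^4 + 3/2y^3 + 9/2xy - 7y^2 + 3x + y + 7/2 to the basis.

S(f_2,g_3): lcm = x^2y. S = xy^2 + y^3 + 5/2y^2 + 1/2x - 7/2y.
  leading term xy^2: subtract (1/2)·f_1 from xy^2 + y^3 + 5/2y^2 + 1/2x - 7/2y → y^3 + xy + 3/2y^2 + 7/2x - 6y + 7/2
  leading term y^3: no divisor's leading term divides it; move y^3 to the remainder.
  leading term xy: no divisor's leading term divides it; move xy to the remainder.
  leading term y^2: no divisor's leading term divides it; move 3/2y^2 to the remainder.
  leading term x: no divisor's leading term divides it; move 7/2x to the remainder.
  leading term y: no divisor's leading term divides it; move -6y to the remainder.
  leading term 1: no divisor's leading term divides it; move 7/2 to the remainder.
  remainder y^3 + xy + 3/2y^2 + 7/2x - 6y + 7/2 ≠ 0; add g_5 = y^3 + xy + 3/2y^2 + 7/2x - 6y + 7/2 to the basis.

The other S-polynomials (S(f_1,g_4), S(f_2,g_4), S(g_3,g_4), S(f_1,g_5), S(f_2,g_5), S(g_3,g_5), S(g_4,g_5)) all reduce to 0 modulo the current basis, so we have a Gröbner basis.
Inter-reduce: drop elements whose leading term is divisible by another's, tail-reduce, and make monic.
Reduced Gröbner basis: {xy^2 - xy + y^2 - 3x + 5/2y - 7/2, y^3 + xy + 3/2y^2 + 7/2x - 6y + 7/2, x^2 - xy - y^2 + 4x - 5/2y + 7/2}.

Buchberger on the second generating set:
h_1 = -7x^2y - 28xy - 7/2x, LT = x^2y.
h_2 = -6xy^2 + 6xy - 6y^2 + 18x - 15y + 21, LT = xy^2.

S(h_1,h_2): lcm = x^2y^2. S = x^2y + 3xy^2 + 3x^2 - 2xy + 7/2x.
  leading term x^2y: subtract (-1/7)·h_1 from x^2y + 3xy^2 + 3x^2 - 2xy + 7/2x → 3xy^2 + 3x^2 - 6xy + 3x
  leading term xy^2: subtract (-1/2)·h_2 from 3xy^2 + 3x^2 - 6xy + 3x → 3x^2 - 3xy - 3y^2 + 12x - 15/2y + 21/2
  leading term x^2: no divisor's leading term divides it; move 3x^2 to the remainder.
  leading term xy: no divisor's leading term divides it; move -3xy to the remainder.
  leading term y^2: no divisor's leading term divides it; move -3y^2 to the remainder.
  leading term x: no divisor's leading term divides it; move 12x to the remainder.
  leading term y: no divisor's leading term divides it; move -15/2y to the remainder.
  leading term 1: no divisor's leading term divides it; move 21/2 to the remainder.
  remainder 3x^2 - 3xy - 3y^2 + 12x - 15/2y + 21/2 ≠ 0; add k_3 = 3x^2 - 3xy - 3y^2 + 12x - 15/2y + 21/2 to the basis.

S(h_1,k_3): lcm = x^2y. S = xy^2 + y^3 + 5/2y^2 + 1/2x - 7/2y.
  leading term xy^2: subtract (-1/6)·h_2 from xy^2 + y^3 + 5/2y^2 + 1/2x - 7/2y → y^3 + xy + 3/2y^2 + 7/2x - 6y + 7/2
  leading term y^3: no divisor's leading term divides it; move y^3 to the remainder.
  leading term xy: no divisor's leading term divides it; move xy to the remainder.
  leading term y^2: no divisor's leading term divides it; move 3/2y^2 to the remainder.
  leading term x: no divisor's leading term divides it; move 7/2x to the remainder.
  leading term y: no divisor's leading term divides it; move -6y to the remainder.
  leading term 1: no divisor's leading term divides it; move 7/2 to the remainder.
  remainder y^3 + xy + 3/2y^2 + 7/2x - 6y + 7/2 ≠ 0; add k_4 = y^3 + xy + 3/2y^2 + 7/2x - 6y + 7/2 to the basis.

The other S-polynomials (S(h_2,k_3), S(h_1,k_4), S(h_2,k_4), S(k_3,k_4)) all reduce to 0 modulo the current basis, so we have a Gröbner basis.
Inter-reduce: drop elements whose leading term is divisible by another's, tail-reduce, and make monic.
Reduced Gröbner basis: {xy^2 - xy + y^2 - 3x + 5/2y - 7/2, y^3 + xy + 3/2y^2 + 7/2x - 6y + 7/2, x^2 - xy - y^2 + 4x - 5/2y + 7/2}.

Same reduced basis, so the two generating sets span the same ideal.

Yes, the ideals are equal.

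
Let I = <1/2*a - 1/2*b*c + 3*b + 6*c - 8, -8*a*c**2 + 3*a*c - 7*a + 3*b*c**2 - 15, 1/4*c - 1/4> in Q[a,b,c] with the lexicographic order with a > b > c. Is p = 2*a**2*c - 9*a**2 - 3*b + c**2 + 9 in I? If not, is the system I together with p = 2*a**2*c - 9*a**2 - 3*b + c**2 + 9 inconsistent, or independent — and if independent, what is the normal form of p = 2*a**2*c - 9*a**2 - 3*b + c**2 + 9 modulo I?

First compute the reduced Gröbner basis of I by Buchberger's algorithm.
f_1 = 1/2*a - 1/2*b*c + 3*b + 6*c - 8, LT = a.
f_2 = -8*a*c**2 + 3*a*c - 7*a + 3*b*c**2 - 15, LT = a*c**2.
f_3 = 1/4*c - 1/4, LT = c.

S(f_1,f_2): lcm = a*c**2. S = 3/8*a*c - 7/8*a - b*c**3 + 51/8*b*c**2 + 12*c**3 - 16*c**2 - 15/8.
  leading term a*c: subtract (3/4*c)·f_1 from 3/8*a*c - 7/8*a - b*c**3 + 51/8*b*c**2 + 12*c**3 - 16*c**2 - 15/8 → -7/8*a - b*c**3 + 27/4*b*c**2 - 9/4*b*c + 12*c**3 - 41/2*c**2 + 6*c - 15/8
  leading term a: subtract (-7/4)·f_1 from -7/8*a - b*c**3 + 27/4*b*c**2 - 9/4*b*c + 12*c**3 - 41/2*c**2 + 6*c - 15/8 → -b*c**3 + 27/4*b*c**2 - 25/8*b*c + 21/4*b + 12*c**3 - 41/2*c**2 + 33/2*c - 127/8
  leading term b*c**3: subtract (-4*b*c**2)·f_3 from -b*c**3 + 27/4*b*c**2 - 25/8*b*c + 21/4*b + 12*c**3 - 41/2*c**2 + 33/2*c - 127/8 → 23/4*b*c**2 - 25/8*b*c + 21/4*b + 12*c**3 - 41/2*c**2 + 33/2*c - 127/8
  leading term b*c**2: subtract (23*b*c)·f_3 from 23/4*b*c**2 - 25/8*b*c + 21/4*b + 12*c**3 - 41/2*c**2 + 33/2*c - 127/8 → 21/8*b*c + 21/4*b + 12*c**3 - 41/2*c**2 + 33/2*c - 127/8
  leading term b*c: subtract (21/2*b)·f_3 from 21/8*b*c + 21/4*b + 12*c**3 - 41/2*c**2 + 33/2*c - 127/8 → 63/8*b + 12*c**3 - 41/2*c**2 + 33/2*c - 127/8
  leading term b: no divisor's leading term divides it; move 63/8*b to the remainder.
  leading term c**3: subtract (48*c**2)·f_3 from 12*c**3 - 41/2*c**2 + 33/2*c - 127/8 → -17/2*c**2 + 33/2*c - 127/8
  leading term c**2: subtract (-34*c)·f_3 from -17/2*c**2 + 33/2*c - 127/8 → 8*c - 127/8
  leading term c: subtract (32)·f_3 from 8*c - 127/8 → -63/8
  leading term 1: no divisor's leading term divides it; move -63/8 to the remainder.
  remainder 63/8*b - 63/8 ≠ 0; add h_4 = 63/8*b - 63/8 to the basis.

The other S-polynomials (S(f_1,f_3), S(f_2,f_3), S(f_1,h_4), S(f_2,h_4), S(f_3,h_4)) all reduce to 0 modulo the current basis, so we have a Gröbner basis.
Inter-reduce: drop elements whose leading term is divisible by another's, tail-reduce, and make monic.
Reduced Gröbner basis: {a + 1, b - 1, c - 1}.
Label its elements g_1 = a + 1, g_2 = b - 1, g_3 = c - 1.

Reduce p = 2*a**2*c - 9*a**2 - 3*b + c**2 + 9 modulo G:
  leading term a**2*c: subtract (2*a*c)·g_1 from 2*a**2*c - 9*a**2 - 3*b + c**2 + 9 → -9*a**2 - 2*a*c - 3*b + c**2 + 9
  leading term a**2: subtract (-9*a)·g_1 from -9*a**2 - 2*a*c - 3*b + c**2 + 9 → -2*a*c + 9*a - 3*b + c**2 + 9
  leading term a*c: subtract (-2*c)·g_1 from -2*a*c + 9*a - 3*b + c**2 + 9 → 9*a - 3*b + c**2 + 2*c + 9
  leading term a: subtract (9)·g_1 from 9*a - 3*b + c**2 + 2*c + 9 → -3*b + c**2 + 2*c
  leading term b: subtract (-3)·g_2 from -3*b + c**2 + 2*c → c**2 + 2*c - 3
  leading term c**2: subtract (c)·g_3 from c**2 + 2*c - 3 → 3*c - 3
  leading term c: subtract (3)·g_3 from 3*c - 3 → 0
  normal form = 0.
Since the normal form is 0, p ∈ I.

2*a**2*c - 9*a**2 - 3*b + c**2 + 9 lies in I (it reduces to 0).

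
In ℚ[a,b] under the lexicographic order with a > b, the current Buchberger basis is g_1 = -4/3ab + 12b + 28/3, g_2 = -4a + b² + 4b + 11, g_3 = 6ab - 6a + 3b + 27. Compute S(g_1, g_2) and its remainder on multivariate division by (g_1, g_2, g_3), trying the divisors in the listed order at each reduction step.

S(g_1, g_2) = ¼b³ + b² - 25/4b - 7; remainder on division = ¼b³ + b² - 25/4b - 7.

lcm(LM(g_1), LM(g_2)) = ab.
S = (lcm/LT(g_1))·g_1 − (lcm/LT(g_2))·g_2 = ¼b³ + b² - 25/4b - 7.
Reduce S modulo (g_1, g_2, g_3) in that order:
  leading term b³: no divisor's leading term divides it; move ¼b³ to the remainder.
  leading term b²: no divisor's leading term divides it; move b² to the remainder.
  leading term b: no divisor's leading term divides it; move -25/4b to the remainder.
  leading term 1: no divisor's leading term divides it; move -7 to the remainder.
The remainder ¼b³ + b² - 25/4b - 7 is nonzero, so it would be added as the next basis element.
This is the inner loop of Buchberger's algorithm — each nonzero remainder becomes a new basis element.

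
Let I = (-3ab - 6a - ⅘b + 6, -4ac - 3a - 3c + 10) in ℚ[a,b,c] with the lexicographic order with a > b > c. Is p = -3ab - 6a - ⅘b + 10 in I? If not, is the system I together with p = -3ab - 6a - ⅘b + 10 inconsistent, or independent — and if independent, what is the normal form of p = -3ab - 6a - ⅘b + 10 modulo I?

Adjoining -3ab - 6a - ⅘b + 10 makes the ideal the whole ring: the system is inconsistent.

First compute the reduced Gröbner basis of I by Buchberger's algorithm.
f_1 = -3ab - 6a - ⅘b + 6, LT = ab.
f_2 = -4ac - 3a - 3c + 10, LT = ac.

S(f_1,f_2): lcm = abc. S = -¾ab + 2ac - 29/60bc + 5/2b - 2c.
  leading term ab: subtract (¼)·f_1 from -¾ab + 2ac - 29/60bc + 5/2b - 2c → 2ac + 3/2a - 29/60bc + 27/10b - 2c - 3/2
  leading term ac: subtract (-½)·f_2 from 2ac + 3/2a - 29/60bc + 27/10b - 2c - 3/2 → -29/60bc + 27/10b - 7/2c + 7/2
  leading term bc: no divisor's leading term divides it; move -29/60bc to the remainder.
  leading term b: no divisor's leading term divides it; move 27/10b to the remainder.
  leading term c: no divisor's leading term divides it; move -7/2c to the remainder.
  leading term 1: no divisor's leading term divides it; move 7/2 to the remainder.
  remainder -29/60bc + 27/10b - 7/2c + 7/2 ≠ 0; add h_3 = -29/60bc + 27/10b - 7/2c + 7/2 to the basis.

S(f_1,h_3): lcm = abc. S = 162/29ab - 152/29ac + 210/29a + 4/15bc - 2c.
  leading term ab: subtract (-54/29)·f_1 from 162/29ab - 152/29ac + 210/29a + 4/15bc - 2c → -152/29ac - 114/29a + 4/15bc - 216/145b - 2c + 324/29
  leading term ac: subtract (38/29)·f_2 from -152/29ac - 114/29a + 4/15bc - 216/145b - 2c + 324/29 → 4/15bc - 216/145b + 56/29c - 56/29
  leading term bc: subtract (-16/29)·h_3 from 4/15bc - 216/145b + 56/29c - 56/29 → 0
  remainder 0.

S(f_2,h_3): lcm = abc. S = 735/116ab - 210/29ac + 210/29a + ¾bc - 5/2b.
  leading term ab: subtract (-245/116)·f_1 from 735/116ab - 210/29ac + 210/29a + ¾bc - 5/2b → -210/29ac - 315/58a + ¾bc - 243/58b + 735/58
  leading term ac: subtract (105/58)·f_2 from -210/29ac - 315/58a + ¾bc - 243/58b + 735/58 → ¾bc - 243/58b + 315/58c - 315/58
  leading term bc: subtract (-45/29)·h_3 from ¾bc - 243/58b + 315/58c - 315/58 → 0
  remainder 0.

Every S-polynomial of the final basis reduces to 0, so we have a Gröbner basis.
Inter-reduce: drop elements whose leading term is divisible by another's, tail-reduce, and make monic.
Reduced Gröbner basis: {ab + 2a + 4/15b - 2, ac + ¾a + ¾c - 5/2, bc - 162/29b + 210/29c - 210/29}.
Label its elements g_1 = ab + 2a + 4/15b - 2, g_2 = ac + ¾a + ¾c - 5/2, g_3 = bc - 162/29b + 210/29c - 210/29.

Reduce p = -3ab - 6a - ⅘b + 10 modulo G:
  leading term ab: subtract (-3)·g_1 from -3ab - 6a - ⅘b + 10 → 4
  leading term 1: no divisor's leading term divides it; move 4 to the remainder.
  normal form = 4.
The normal form is nonzero, so p ∉ I. Since p minus its normal form lies in I, I + (p) = I + (r) where r = 4; decide whether this ideal is the whole ring.
Here r = 4 is a nonzero constant, hence a unit: 1 ∈ I + (p), the Gröbner basis of I + (p) is {1}, and the enlarged system has no common solution — adjoining p is inconsistent.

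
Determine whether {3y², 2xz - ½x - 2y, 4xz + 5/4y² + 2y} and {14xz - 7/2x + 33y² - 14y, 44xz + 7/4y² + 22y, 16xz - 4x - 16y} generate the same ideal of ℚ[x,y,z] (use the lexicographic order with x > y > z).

Yes, the ideals are equal.

For a fixed monomial order, each ideal has a unique reduced Gröbner basis; comparing bases decides equality.
Buchberger on the first generating set:
f_1 = 3y², LT = y².
f_2 = 2xz - ½x - 2y, LT = xz.
f_3 = 4xz + 5/4y² + 2y, LT = xz.

S(f_2,f_3): lcm = xz. S = -¼x - 5/16y² - 3/2y.
  leading term x: no divisor's leading term divides it; move -¼x to the remainder.
  leading term y²: subtract (-5/48)·f_1 from -5/16y² - 3/2y → -3/2y
  leading term y: no divisor's leading term divides it; move -3/2y to the remainder.
  remainder -¼x - 3/2y ≠ 0; add g_4 = -¼x - 3/2y to the basis.

S(f_2,g_4): lcm = xz. S = -¼x - 6yz - y.
  leading term x: subtract (1)·g_4 from -¼x - 6yz - y → -6yz + ½y
  leading term yz: no divisor's leading term divides it; move -6yz to the remainder.
  leading term y: no divisor's leading term divides it; move ½y to the remainder.
  remainder -6yz + ½y ≠ 0; add g_5 = -6yz + ½y to the basis.

The other S-polynomials (S(f_1,f_2), S(f_1,f_3), S(f_1,g_4), S(f_3,g_4), S(f_1,g_5), S(f_2,g_5), S(f_3,g_5), S(g_4,g_5)) all reduce to 0 modulo the current basis, so we have a Gröbner basis.
Inter-reduce: drop elements whose leading term is divisible by another's, tail-reduce, and make monic.
Reduced Gröbner basis: {x + 6y, y², yz - 1/12y}.

Buchberger on the second generating set:
h_1 = 14xz - 7/2x + 33y² - 14y, LT = xz.
h_2 = 44xz + 7/4y² + 22y, LT = xz.
h_3 = 16xz - 4x - 16y, LT = xz.

S(h_1,h_2): lcm = xz. S = -¼x + 2855/1232y² - 3/2y.
  leading term x: no divisor's leading term divides it; move -¼x to the remainder.
  leading term y²: no divisor's leading term divides it; move 2855/1232y² to the remainder.
  leading term y: no divisor's leading term divides it; move -3/2y to the remainder.
  remainder -¼x + 2855/1232y² - 3/2y ≠ 0; add k_4 = -¼x + 2855/1232y² - 3/2y to the basis.

S(h_1,h_3): lcm = xz. S = 33/14y².
  leading term y²: no divisor's leading term divides it; move 33/14y² to the remainder.
  remainder 33/14y² ≠ 0; add k_5 = 33/14y² to the basis.

S(h_1,k_4): lcm = xz. S = -¼x + 2855/308y²z + 33/14y² - 6yz - y.
  leading term x: subtract (1)·k_4 from -¼x + 2855/308y²z + 33/14y² - 6yz - y → 2855/308y²z + 7/176y² - 6yz + ½y
  leading term y²z: subtract (2855/726z)·k_5 from 2855/308y²z + 7/176y² - 6yz + ½y → 7/176y² - 6yz + ½y
  leading term y²: subtract (49/2904)·k_5 from 7/176y² - 6yz + ½y → -6yz + ½y
  leading term yz: no divisor's leading term divides it; move -6yz to the remainder.
  leading term y: no divisor's leading term divides it; move ½y to the remainder.
  remainder -6yz + ½y ≠ 0; add k_6 = -6yz + ½y to the basis.

The other S-polynomials (S(h_2,h_3), S(h_2,k_4), S(h_3,k_4), S(h_1,k_5), S(h_2,k_5), S(h_3,k_5), S(k_4,k_5), S(h_1,k_6), S(h_2,k_6), S(h_3,k_6), S(k_4,k_6), S(k_5,k_6)) all reduce to 0 modulo the current basis, so we have a Gröbner basis.
Inter-reduce: drop elements whose leading term is divisible by another's, tail-reduce, and make monic.
Reduced Gröbner basis: {x + 6y, y², yz - 1/12y}.

These coincide, so the ideals are equal.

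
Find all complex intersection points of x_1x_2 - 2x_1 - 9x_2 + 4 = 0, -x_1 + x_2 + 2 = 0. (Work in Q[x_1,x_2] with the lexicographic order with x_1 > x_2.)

{(2, 0), (11, 9)}

Compute a lex Gröbner basis by Buchberger's algorithm.
f_1 = x_1x_2 - 2x_1 - 9x_2 + 4, LT = x_1x_2.
f_2 = -x_1 + x_2 + 2, LT = x_1.

S(f_1,f_2): lcm = x_1x_2. S = -2x_1 + x_2^2 - 7x_2 + 4.
  leading term x_1: subtract (2)·f_2 from -2x_1 + x_2^2 - 7x_2 + 4 → x_2^2 - 9x_2
  leading term x_2^2: no divisor's leading term divides it; move x_2^2 to the remainder.
  leading term x_2: no divisor's leading term divides it; move -9x_2 to the remainder.
  remainder x_2^2 - 9x_2 ≠ 0; add h_3 = x_2^2 - 9x_2 to the basis.

The other S-polynomials (S(f_1,h_3), S(f_2,h_3)) all reduce to 0 modulo the current basis, so we have a Gröbner basis.
Inter-reduce: drop elements whose leading term is divisible by another's, tail-reduce, and make monic.
Reduced Gröbner basis: {x_1 - x_2 - 2, x_2^2 - 9x_2}.

Elimination: the polynomial x_2^2 - 9x_2 lies in the elimination ideal for x_2, so x_2 ∈ {0, 9}. For each such x_2, the remaining basis elements (now univariate) give the rest of the solution.
  x_2 = 0: the earlier basis element becomes x_1 - 2 = 0, giving x_1 = 2 — point (2, 0).
  x_2 = 9: the earlier basis element becomes x_1 - 11 = 0, giving x_1 = 11 — point (11, 9).
This is the nonlinear analogue of row-reducing a linear system.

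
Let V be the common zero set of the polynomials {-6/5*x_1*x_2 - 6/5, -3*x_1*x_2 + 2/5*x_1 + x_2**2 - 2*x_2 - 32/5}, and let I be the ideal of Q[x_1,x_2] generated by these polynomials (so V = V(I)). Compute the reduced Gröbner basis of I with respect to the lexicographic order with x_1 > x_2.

Buchberger's algorithm terminates because the ascending chain of leading-term ideals stabilizes.

f_1 = -6/5*x_1*x_2 - 6/5, LT = x_1*x_2.
f_2 = -3*x_1*x_2 + 2/5*x_1 + x_2**2 - 2*x_2 - 32/5, LT = x_1*x_2.

S(f_1,f_2): lcm = x_1*x_2. S = 2/15*x_1 + 1/3*x_2**2 - 2/3*x_2 - 17/15.
  reduce S modulo (f_1, f_2):
  remainder 2/15*x_1 + 1/3*x_2**2 - 2/3*x_2 - 17/15 ≠ 0; add g_3 = 2/15*x_1 + 1/3*x_2**2 - 2/3*x_2 - 17/15 to the basis.

S(f_1,g_3): lcm = x_1*x_2. S = -5/2*x_2**3 + 5*x_2**2 + 17/2*x_2 + 1.
  reduce S modulo (f_1, f_2, g_3):
  remainder -5/2*x_2**3 + 5*x_2**2 + 17/2*x_2 + 1 ≠ 0; add g_4 = -5/2*x_2**3 + 5*x_2**2 + 17/2*x_2 + 1 to the basis.

The other S-polynomials (S(f_2,g_3), S(f_1,g_4), S(f_2,g_4), S(g_3,g_4)) all reduce to 0 modulo the current basis, so we have a Gröbner basis.
Inter-reduce: drop elements whose leading term is divisible by another's, tail-reduce, and make monic.

G = {x_1 + 5/2*x_2**2 - 5*x_2 - 17/2, x_2**3 - 2*x_2**2 - 17/5*x_2 - 2/5}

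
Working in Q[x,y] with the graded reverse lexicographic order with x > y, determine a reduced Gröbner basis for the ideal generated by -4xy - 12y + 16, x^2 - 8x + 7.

The reduced Gröbner basis is the canonical form of the ideal for this ordering.

f_1 = -4xy - 12y + 16, LT = xy.
f_2 = x^2 - 8x + 7, LT = x^2.

S(f_1,f_2): lcm = x^2y. S = 11xy - 4x - 7y.
  leading term xy: subtract (-11/4)·f_1 from 11xy - 4x - 7y → -4x - 40y + 44
  leading term x: no divisor's leading term divides it; move -4x to the remainder.
  leading term y: no divisor's leading term divides it; move -40y to the remainder.
  leading term 1: no divisor's leading term divides it; move 44 to the remainder.
  remainder -4x - 40y + 44 ≠ 0; add g_3 = -4x - 40y + 44 to the basis.

S(f_1,g_3): lcm = xy. S = -10y^2 + 14y - 4.
  leading term y^2: no divisor's leading term divides it; move -10y^2 to the remainder.
  leading term y: no divisor's leading term divides it; move 14y to the remainder.
  leading term 1: no divisor's leading term divides it; move -4 to the remainder.
  remainder -10y^2 + 14y - 4 ≠ 0; add g_4 = -10y^2 + 14y - 4 to the basis.

The other S-polynomials (S(f_2,g_3), S(f_1,g_4), S(f_2,g_4), S(g_3,g_4)) all reduce to 0 modulo the current basis, so we have a Gröbner basis.
Inter-reduce: drop elements whose leading term is divisible by another's, tail-reduce, and make monic.

G = {y^2 - 7/5y + 2/5, x + 10y - 11}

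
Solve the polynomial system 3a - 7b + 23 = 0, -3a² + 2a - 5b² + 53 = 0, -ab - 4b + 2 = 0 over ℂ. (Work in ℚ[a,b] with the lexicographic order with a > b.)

Compute a lex Gröbner basis by Buchberger's algorithm.
f_1 = 3a - 7b + 23, LT = a.
f_2 = -3a² + 2a - 5b² + 53, LT = a².
f_3 = -ab - 4b + 2, LT = ab.

S(f_1,f_2): lcm = a². S = -7/3ab + 25/3a - 5/3b² + 53/3.
  leading term ab: subtract (-7/9b)·f_1 from -7/3ab + 25/3a - 5/3b² + 53/3 → 25/3a - 64/9b² + 161/9b + 53/3
  leading term a: subtract (25/9)·f_1 from 25/3a - 64/9b² + 161/9b + 53/3 → -64/9b² + 112/3b - 416/9
  leading term b²: no divisor's leading term divides it; move -64/9b² to the remainder.
  leading term b: no divisor's leading term divides it; move 112/3b to the remainder.
  leading term 1: no divisor's leading term divides it; move -416/9 to the remainder.
  remainder -64/9b² + 112/3b - 416/9 ≠ 0; add h_4 = -64/9b² + 112/3b - 416/9 to the basis.

S(f_1,f_3): lcm = ab. S = -7/3b² + 11/3b + 2.
  leading term b²: subtract (21/64)·h_4 from -7/3b² + 11/3b + 2 → -103/12b + 103/6
  leading term b: no divisor's leading term divides it; move -103/12b to the remainder.
  leading term 1: no divisor's leading term divides it; move 103/6 to the remainder.
  remainder -103/12b + 103/6 ≠ 0; add h_5 = -103/12b + 103/6 to the basis.

The other S-polynomials (S(f_2,f_3), S(f_1,h_4), S(f_2,h_4), S(f_3,h_4), S(f_1,h_5), S(f_2,h_5), S(f_3,h_5), S(h_4,h_5)) all reduce to 0 modulo the current basis, so we have a Gröbner basis.
Inter-reduce: drop elements whose leading term is divisible by another's, tail-reduce, and make monic.
Reduced Gröbner basis: {a + 3, b - 2}.

A lex Gröbner basis eliminates variables successively. Here b - 2 depends only on b, with roots {2}; lifting each root through the earlier basis elements recovers the full solutions.
  b = 2: the earlier basis element becomes a + 3 = 0, giving a = -3 — point (-3, 2).

{(-3, 2)}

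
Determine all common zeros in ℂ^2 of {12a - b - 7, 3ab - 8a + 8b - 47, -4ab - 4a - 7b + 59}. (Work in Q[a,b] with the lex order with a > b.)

Compute a lex Gröbner basis by Buchberger's algorithm.
f_1 = 12a - b - 7, LT = a.
f_2 = 3ab - 8a + 8b - 47, LT = ab.
f_3 = -4ab - 4a - 7b + 59, LT = ab.

S(f_1,f_2): lcm = ab. S = 8/3a - 1/12b^2 - 13/4b + 47/3.
  leading term a: subtract (2/9)·f_1 from 8/3a - 1/12b^2 - 13/4b + 47/3 → -1/12b^2 - 109/36b + 155/9
  leading term b^2: no divisor's leading term divides it; move -1/12b^2 to the remainder.
  leading term b: no divisor's leading term divides it; move -109/36b to the remainder.
  leading term 1: no divisor's leading term divides it; move 155/9 to the remainder.
  remainder -1/12b^2 - 109/36b + 155/9 ≠ 0; add h_4 = -1/12b^2 - 109/36b + 155/9 to the basis.

S(f_1,f_3): lcm = ab. S = -a - 1/12b^2 - 7/3b + 59/4.
  leading term a: subtract (-1/12)·f_1 from -a - 1/12b^2 - 7/3b + 59/4 → -1/12b^2 - 29/12b + 85/6
  leading term b^2: subtract (1)·h_4 from -1/12b^2 - 29/12b + 85/6 → 11/18b - 55/18
  leading term b: no divisor's leading term divides it; move 11/18b to the remainder.
  leading term 1: no divisor's leading term divides it; move -55/18 to the remainder.
  remainder 11/18b - 55/18 ≠ 0; add h_5 = 11/18b - 55/18 to the basis.

The other S-polynomials (S(f_2,f_3), S(f_1,h_4), S(f_2,h_4), S(f_3,h_4), S(f_1,h_5), S(f_2,h_5), S(f_3,h_5), S(h_4,h_5)) all reduce to 0 modulo the current basis, so we have a Gröbner basis.
Inter-reduce: drop elements whose leading term is divisible by another's, tail-reduce, and make monic.
Reduced Gröbner basis: {a - 1, b - 5}.

Elimination: the polynomial b - 5 lies in the elimination ideal for b, so b ∈ {5}. For each such b, the remaining basis elements (now univariate) give the rest of the solution.
  b = 5: the earlier basis element becomes a - 1 = 0, giving a = 1 — point (1, 5).
Check: every point annihilates each of the original generators.

{(1, 5)}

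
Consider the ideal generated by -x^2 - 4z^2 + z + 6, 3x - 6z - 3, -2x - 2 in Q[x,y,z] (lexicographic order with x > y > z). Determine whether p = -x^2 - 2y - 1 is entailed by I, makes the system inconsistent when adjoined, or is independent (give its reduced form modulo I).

-x^2 - 2y - 1 is independent of I; its normal form modulo I is -2y - 2.

First compute the reduced Gröbner basis of I by Buchberger's algorithm.
f_1 = -x^2 - 4z^2 + z + 6, LT = x^2.
f_2 = 3x - 6z - 3, LT = x.
f_3 = -2x - 2, LT = x.

S(f_1,f_2): lcm = x^2. S = 2xz + x + 4z^2 - z - 6.
  reduce S modulo (f_1, f_2, f_3):
  remainder 8z^2 + 3z - 5 ≠ 0; add h_4 = 8z^2 + 3z - 5 to the basis.

S(f_1,f_3): lcm = x^2. S = -x + 4z^2 - z - 6.
  reduce S modulo (f_1, f_2, f_3, h_4):
  remainder -9/2z - 9/2 ≠ 0; add h_5 = -9/2z - 9/2 to the basis.

The other S-polynomials (S(f_2,f_3), S(f_1,h_4), S(f_2,h_4), S(f_3,h_4), S(f_1,h_5), S(f_2,h_5), S(f_3,h_5), S(h_4,h_5)) all reduce to 0 modulo the current basis, so we have a Gröbner basis.
Inter-reduce: drop elements whose leading term is divisible by another's, tail-reduce, and make monic.
Reduced Gröbner basis: {x + 1, z + 1}.
Label its elements g_1 = x + 1, g_2 = z + 1.

Reduce p = -x^2 - 2y - 1 modulo G:
  leading term x^2: subtract (-x)·g_1 from -x^2 - 2y - 1 → x - 2y - 1
  leading term x: subtract (1)·g_1 from x - 2y - 1 → -2y - 2
  leading term y: no divisor's leading term divides it; move -2y to the remainder.
  leading term 1: no divisor's leading term divides it; move -2 to the remainder.
  normal form = -2y - 2.
The normal form is nonzero, so p ∉ I. Since p minus its normal form lies in I, I + (p) = I + (r) where r = -2y - 2; decide whether this ideal is the whole ring.
Run Buchberger on G together with r (pairs among the g_i already reduce to 0 since G is a Gröbner basis):
g_1 = x + 1, LT = x.
g_2 = z + 1, LT = z.
r = -2y - 2, LT = y.

The S-polynomials (S(g_1,g_2), S(g_1,r), S(g_2,r)) all reduce to 0 modulo the current basis, so we have a Gröbner basis.
Inter-reduce: drop elements whose leading term is divisible by another's, tail-reduce, and make monic.
Reduced Gröbner basis: {x + 1, y + 1, z + 1}.
The reduced Gröbner basis of I + (p) is {x + 1, y + 1, z + 1} ≠ {1}, a proper ideal, so the enlarged system stays consistent: p is independent of I, with normal form -2y - 2.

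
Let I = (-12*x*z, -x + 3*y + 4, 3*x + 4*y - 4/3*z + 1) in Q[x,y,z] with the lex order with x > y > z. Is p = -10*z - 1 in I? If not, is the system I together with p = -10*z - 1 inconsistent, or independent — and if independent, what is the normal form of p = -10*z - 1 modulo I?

First compute the reduced Gröbner basis of I by Buchberger's algorithm.
f_1 = -12*x*z, LT = x*z.
f_2 = -x + 3*y + 4, LT = x.
f_3 = 3*x + 4*y - 4/3*z + 1, LT = x.

S(f_1,f_2): lcm = x*z. S = 3*y*z + 4*z.
  reduce S modulo (f_1, f_2, f_3):
  remainder 3*y*z + 4*z ≠ 0; add h_4 = 3*y*z + 4*z to the basis.

S(f_1,f_3): lcm = x*z. S = -4/3*y*z + 4/9*z**2 - 1/3*z.
  reduce S modulo (f_1, f_2, f_3, h_4):
  remainder 4/9*z**2 + 13/9*z ≠ 0; add h_5 = 4/9*z**2 + 13/9*z to the basis.

S(f_2,f_3): lcm = x. S = -13/3*y + 4/9*z - 13/3.
  reduce S modulo (f_1, f_2, f_3, h_4, h_5):
  remainder -13/3*y + 4/9*z - 13/3 ≠ 0; add h_6 = -13/3*y + 4/9*z - 13/3 to the basis.

The other S-polynomials (S(f_1,h_4), S(f_2,h_4), S(f_3,h_4), S(f_1,h_5), S(f_2,h_5), S(f_3,h_5), S(h_4,h_5), S(f_1,h_6), S(f_2,h_6), S(f_3,h_6), S(h_4,h_6), S(h_5,h_6)) all reduce to 0 modulo the current basis, so we have a Gröbner basis.
Inter-reduce: drop elements whose leading term is divisible by another's, tail-reduce, and make monic.
Reduced Gröbner basis: {x - 4/13*z - 1, y - 4/39*z + 1, z**2 + 13/4*z}.
Label its elements g_1 = x - 4/13*z - 1, g_2 = y - 4/39*z + 1, g_3 = z**2 + 13/4*z.

Reduce p = -10*z - 1 modulo G:
  leading term z: no divisor's leading term divides it; move -10*z to the remainder.
  leading term 1: no divisor's leading term divides it; move -1 to the remainder.
  normal form = -10*z - 1.
The normal form is nonzero, so p ∉ I. Since p minus its normal form lies in I, I + (p) = I + (r) where r = -10*z - 1; decide whether this ideal is the whole ring.
Run Buchberger on G together with r (pairs among the g_i already reduce to 0 since G is a Gröbner basis):
g_1 = x - 4/13*z - 1, LT = x.
g_2 = y - 4/39*z + 1, LT = y.
g_3 = z**2 + 13/4*z, LT = z**2.
r = -10*z - 1, LT = z.

S(g_3,r): lcm = z**2. S = 63/20*z.
  reduce S modulo (g_1, g_2, g_3, r):
  remainder -63/200 ≠ 0; add m_5 = -63/200 to the basis.

The other S-polynomials (S(g_1,g_2), S(g_1,g_3), S(g_1,r), S(g_2,g_3), S(g_2,r), S(g_1,m_5), S(g_2,m_5), S(g_3,m_5), S(r,m_5)) all reduce to 0 modulo the current basis, so we have a Gröbner basis.
Inter-reduce: drop elements whose leading term is divisible by another's, tail-reduce, and make monic.
Reduced Gröbner basis: {1}.
The reduced Gröbner basis of I + (p) is {1}: the ideal is the whole ring, so the enlarged system has no common solution — adjoining p is inconsistent.

Adjoining -10*z - 1 makes the ideal the whole ring: the system is inconsistent.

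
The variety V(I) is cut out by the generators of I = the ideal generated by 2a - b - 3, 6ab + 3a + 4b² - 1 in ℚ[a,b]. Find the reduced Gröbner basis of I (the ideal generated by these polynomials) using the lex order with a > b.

f_1 = 2a - b - 3, LT = a.
f_2 = 6ab + 3a + 4b² - 1, LT = ab.

S(f_1,f_2): lcm = ab. S = -½a - 7/6b² - 3/2b + ⅙.
  reduce S modulo (f_1, f_2):
  remainder -7/6b² - 7/4b - 7/12 ≠ 0; add g_3 = -7/6b² - 7/4b - 7/12 to the basis.

The other S-polynomials (S(f_1,g_3), S(f_2,g_3)) all reduce to 0 modulo the current basis, so we have a Gröbner basis.
Inter-reduce: drop elements whose leading term is divisible by another's, tail-reduce, and make monic.

G = {a - ½b - 3/2, b² + 3/2b + ½}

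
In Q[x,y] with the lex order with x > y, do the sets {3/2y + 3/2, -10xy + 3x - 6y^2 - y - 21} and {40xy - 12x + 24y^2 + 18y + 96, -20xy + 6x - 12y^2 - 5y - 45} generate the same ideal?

For a fixed monomial order, each ideal has a unique reduced Gröbner basis; comparing bases decides equality.
Buchberger on the first generating set:
f_1 = 3/2y + 3/2, LT = y.
f_2 = -10xy + 3x - 6y^2 - y - 21, LT = xy.

S(f_1,f_2): lcm = xy. S = 13/10x - 3/5y^2 - 1/10y - 21/10.
  leading term x: no divisor's leading term divides it; move 13/10x to the remainder.
  leading term y^2: subtract (-2/5y)·f_1 from -3/5y^2 - 1/10y - 21/10 → 1/2y - 21/10
  leading term y: subtract (1/3)·f_1 from 1/2y - 21/10 → -13/5
  leading term 1: no divisor's leading term divides it; move -13/5 to the remainder.
  remainder 13/10x - 13/5 ≠ 0; add g_3 = 13/10x - 13/5 to the basis.

S(f_1,g_3): leading monomials are coprime, so the S-polynomial reduces to 0 (Buchberger's first criterion).
S(f_2,g_3): lcm = xy. S = -3/10x + 3/5y^2 + 21/10y + 21/10.
  leading term x: subtract (-3/13)·g_3 from -3/10x + 3/5y^2 + 21/10y + 21/10 → 3/5y^2 + 21/10y + 3/2
  leading term y^2: subtract (2/5y)·f_1 from 3/5y^2 + 21/10y + 3/2 → 3/2y + 3/2
  leading term y: subtract (1)·f_1 from 3/2y + 3/2 → 0
  remainder 0.

Every S-polynomial of the final basis reduces to 0, so we have a Gröbner basis.
Inter-reduce: drop elements whose leading term is divisible by another's, tail-reduce, and make monic.
Reduced Gröbner basis: {x - 2, y + 1}.

Buchberger on the second generating set:
h_1 = 40xy - 12x + 24y^2 + 18y + 96, LT = xy.
h_2 = -20xy + 6x - 12y^2 - 5y - 45, LT = xy.

S(h_1,h_2): lcm = xy. S = 1/5y + 3/20.
  leading term y: no divisor's leading term divides it; move 1/5y to the remainder.
  leading term 1: no divisor's leading term divides it; move 3/20 to the remainder.
  remainder 1/5y + 3/20 ≠ 0; add k_3 = 1/5y + 3/20 to the basis.

S(h_1,k_3): lcm = xy. S = -21/20x + 3/5y^2 + 9/20y + 12/5.
  leading term x: no divisor's leading term divides it; move -21/20x to the remainder.
  leading term y^2: subtract (3y)·k_3 from 3/5y^2 + 9/20y + 12/5 → 12/5
  leading term 1: no divisor's leading term divides it; move 12/5 to the remainder.
  remainder -21/20x + 12/5 ≠ 0; add k_4 = -21/20x + 12/5 to the basis.

S(h_2,k_3): lcm = xy. S = -21/20x + 3/5y^2 + 1/4y + 9/4.
  leading term x: subtract (1)·k_4 from -21/20x + 3/5y^2 + 1/4y + 9/4 → 3/5y^2 + 1/4y - 3/20
  leading term y^2: subtract (3y)·k_3 from 3/5y^2 + 1/4y - 3/20 → -1/5y - 3/20
  leading term y: subtract (-1)·k_3 from -1/5y - 3/20 → 0
  remainder 0.

S(h_1,k_4): lcm = xy. S = -3/10x + 3/5y^2 + 383/140y + 12/5.
  leading term x: subtract (2/7)·k_4 from -3/10x + 3/5y^2 + 383/140y + 12/5 → 3/5y^2 + 383/140y + 12/7
  leading term y^2: subtract (3y)·k_3 from 3/5y^2 + 383/140y + 12/7 → 16/7y + 12/7
  leading term y: subtract (80/7)·k_3 from 16/7y + 12/7 → 0
  remainder 0.

S(h_2,k_4): lcm = xy. S = -3/10x + 3/5y^2 + 71/28y + 9/4.
  leading term x: subtract (2/7)·k_4 from -3/10x + 3/5y^2 + 71/28y + 9/4 → 3/5y^2 + 71/28y + 219/140
  leading term y^2: subtract (3y)·k_3 from 3/5y^2 + 71/28y + 219/140 → 73/35y + 219/140
  leading term y: subtract (73/7)·k_3 from 73/35y + 219/140 → 0
  remainder 0.

S(k_3,k_4): leading monomials are coprime, so the S-polynomial reduces to 0 (Buchberger's first criterion).
Every S-polynomial of the final basis reduces to 0, so we have a Gröbner basis.
Inter-reduce: drop elements whose leading term is divisible by another's, tail-reduce, and make monic.
Reduced Gröbner basis: {x - 16/7, y + 3/4}.

Since the reduced bases disagree, the two ideals are not the same.

No, the ideals differ.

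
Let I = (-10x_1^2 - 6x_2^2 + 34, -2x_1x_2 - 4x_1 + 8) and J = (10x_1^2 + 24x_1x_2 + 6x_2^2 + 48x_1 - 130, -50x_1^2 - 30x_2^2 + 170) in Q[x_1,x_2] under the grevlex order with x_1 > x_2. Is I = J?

Since reduced Gröbner bases are canonical representatives of ideals under a given ordering, it suffices to compute and compare them.
Buchberger on the first generating set:
f_1 = -10x_1^2 - 6x_2^2 + 34, LT = x_1^2.
f_2 = -2x_1x_2 - 4x_1 + 8, LT = x_1x_2.

S(f_1,f_2): lcm = x_1^2x_2. S = 3/5x_2^3 - 2x_1^2 + 4x_1 - 17/5x_2.
  leading term x_2^3: no divisor's leading term divides it; move 3/5x_2^3 to the remainder.
  leading term x_1^2: subtract (1/5)·f_1 from -2x_1^2 + 4x_1 - 17/5x_2 → 6/5x_2^2 + 4x_1 - 17/5x_2 - 34/5
  leading term x_2^2: no divisor's leading term divides it; move 6/5x_2^2 to the remainder.
  leading term x_1: no divisor's leading term divides it; move 4x_1 to the remainder.
  leading term x_2: no divisor's leading term divides it; move -17/5x_2 to the remainder.
  leading term 1: no divisor's leading term divides it; move -34/5 to the remainder.
  remainder 3/5x_2^3 + 6/5x_2^2 + 4x_1 - 17/5x_2 - 34/5 ≠ 0; add g_3 = 3/5x_2^3 + 6/5x_2^2 + 4x_1 - 17/5x_2 - 34/5 to the basis.

The other S-polynomials (S(f_1,g_3), S(f_2,g_3)) all reduce to 0 modulo the current basis, so we have a Gröbner basis.
Inter-reduce: drop elements whose leading term is divisible by another's, tail-reduce, and make monic.
Reduced Gröbner basis: {x_2^3 + 2x_2^2 + 20/3x_1 - 17/3x_2 - 34/3, x_1^2 + 3/5x_2^2 - 17/5, x_1x_2 + 2x_1 - 4}.

Buchberger on the second generating set:
h_1 = 10x_1^2 + 24x_1x_2 + 6x_2^2 + 48x_1 - 130, LT = x_1^2.
h_2 = -50x_1^2 - 30x_2^2 + 170, LT = x_1^2.

S(h_1,h_2): lcm = x_1^2. S = 12/5x_1x_2 + 24/5x_1 - 48/5.
  leading term x_1x_2: no divisor's leading term divides it; move 12/5x_1x_2 to the remainder.
  leading term x_1: no divisor's leading term divides it; move 24/5x_1 to the remainder.
  leading term 1: no divisor's leading term divides it; move -48/5 to the remainder.
  remainder 12/5x_1x_2 + 24/5x_1 - 48/5 ≠ 0; add k_3 = 12/5x_1x_2 + 24/5x_1 - 48/5 to the basis.

S(h_1,k_3): lcm = x_1^2x_2. S = 12/5x_1x_2^2 + 3/5x_2^3 - 2x_1^2 + 24/5x_1x_2 + 4x_1 - 13x_2.
  leading term x_1x_2^2: subtract (x_2)·k_3 from 12/5x_1x_2^2 + 3/5x_2^3 - 2x_1^2 + 24/5x_1x_2 + 4x_1 - 13x_2 → 3/5x_2^3 - 2x_1^2 + 4x_1 - 17/5x_2
  leading term x_2^3: no divisor's leading term divides it; move 3/5x_2^3 to the remainder.
  leading term x_1^2: subtract (-1/5)·h_1 from -2x_1^2 + 4x_1 - 17/5x_2 → 24/5x_1x_2 + 6/5x_2^2 + 68/5x_1 - 17/5x_2 - 26
  leading term x_1x_2: subtract (2)·k_3 from 24/5x_1x_2 + 6/5x_2^2 + 68/5x_1 - 17/5x_2 - 26 → 6/5x_2^2 + 4x_1 - 17/5x_2 - 34/5
  leading term x_2^2: no divisor's leading term divides it; move 6/5x_2^2 to the remainder.
  leading term x_1: no divisor's leading term divides it; move 4x_1 to the remainder.
  leading term x_2: no divisor's leading term divides it; move -17/5x_2 to the remainder.
  leading term 1: no divisor's leading term divides it; move -34/5 to the remainder.
  remainder 3/5x_2^3 + 6/5x_2^2 + 4x_1 - 17/5x_2 - 34/5 ≠ 0; add k_4 = 3/5x_2^3 + 6/5x_2^2 + 4x_1 - 17/5x_2 - 34/5 to the basis.

The other S-polynomials (S(h_2,k_3), S(h_1,k_4), S(h_2,k_4), S(k_3,k_4)) all reduce to 0 modulo the current basis, so we have a Gröbner basis.
Inter-reduce: drop elements whose leading term is divisible by another's, tail-reduce, and make monic.
Reduced Gröbner basis: {x_2^3 + 2x_2^2 + 20/3x_1 - 17/3x_2 - 34/3, x_1^2 + 3/5x_2^2 - 17/5, x_1x_2 + 2x_1 - 4}.

These coincide, so the ideals are equal.
The same test decides containment: I ⊆ J iff every generator of I reduces to 0 modulo a Gröbner basis of J.

Yes, the ideals are equal.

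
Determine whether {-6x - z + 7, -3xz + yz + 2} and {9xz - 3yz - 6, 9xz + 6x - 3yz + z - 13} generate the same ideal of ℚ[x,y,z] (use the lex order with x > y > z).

Yes, the ideals are equal.

Since reduced Gröbner bases are canonical representatives of ideals under a given ordering, it suffices to compute and compare them.
Buchberger on the first generating set:
f_1 = -6x - z + 7, LT = x.
f_2 = -3xz + yz + 2, LT = xz.

S(f_1,f_2): lcm = xz. S = ⅓yz + ⅙z² - 7/6z + ⅔.
  leading term yz: no divisor's leading term divides it; move ⅓yz to the remainder.
  leading term z²: no divisor's leading term divides it; move ⅙z² to the remainder.
  leading term z: no divisor's leading term divides it; move -7/6z to the remainder.
  leading term 1: no divisor's leading term divides it; move ⅔ to the remainder.
  remainder ⅓yz + ⅙z² - 7/6z + ⅔ ≠ 0; add g_3 = ⅓yz + ⅙z² - 7/6z + ⅔ to the basis.

The other S-polynomials (S(f_1,g_3), S(f_2,g_3)) all reduce to 0 modulo the current basis, so we have a Gröbner basis.
Inter-reduce: drop elements whose leading term is divisible by another's, tail-reduce, and make monic.
Reduced Gröbner basis: {x + ⅙z - 7/6, yz + ½z² - 7/2z + 2}.

Buchberger on the second generating set:
h_1 = 9xz - 3yz - 6, LT = xz.
h_2 = 9xz + 6x - 3yz + z - 13, LT = xz.

S(h_1,h_2): lcm = xz. S = -⅔x - 1/9z + 7/9.
  leading term x: no divisor's leading term divides it; move -⅔x to the remainder.
  leading term z: no divisor's leading term divides it; move -1/9z to the remainder.
  leading term 1: no divisor's leading term divides it; move 7/9 to the remainder.
  remainder -⅔x - 1/9z + 7/9 ≠ 0; add k_3 = -⅔x - 1/9z + 7/9 to the basis.

S(h_1,k_3): lcm = xz. S = -⅓yz - ⅙z² + 7/6z - ⅔.
  leading term yz: no divisor's leading term divides it; move -⅓yz to the remainder.
  leading term z²: no divisor's leading term divides it; move -⅙z² to the remainder.
  leading term z: no divisor's leading term divides it; move 7/6z to the remainder.
  leading term 1: no divisor's leading term divides it; move -⅔ to the remainder.
  remainder -⅓yz - ⅙z² + 7/6z - ⅔ ≠ 0; add k_4 = -⅓yz - ⅙z² + 7/6z - ⅔ to the basis.

The other S-polynomials (S(h_2,k_3), S(h_1,k_4), S(h_2,k_4), S(k_3,k_4)) all reduce to 0 modulo the current basis, so we have a Gröbner basis.
Inter-reduce: drop elements whose leading term is divisible by another's, tail-reduce, and make monic.
Reduced Gröbner basis: {x + ⅙z - 7/6, yz + ½z² - 7/2z + 2}.

Same reduced basis, so the two generating sets span the same ideal.
The choice of monomial ordering does not affect the verdict — as long as both bases are computed under the same ordering, their equality decides ideal equality.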